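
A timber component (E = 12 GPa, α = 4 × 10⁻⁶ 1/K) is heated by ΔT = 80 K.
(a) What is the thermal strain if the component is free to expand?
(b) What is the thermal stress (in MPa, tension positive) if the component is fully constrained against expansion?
(a) Free thermal strain ε_th = α·ΔT = (4 × 10⁻⁶) × 80 = 0.00032
(b) Fully constrained, the expansion is suppressed, so σ = -E·α·ΔT. Convert E = 12 GPa = 1.2 × 10¹⁰ Pa.
  σ = -(1.2 × 10¹⁰) × (4 × 10⁻⁶) × 80 = -3.84 × 10⁶ Pa = -3.84 MPa (compressive)
Final answer: (a) ε_th = 0.00032, (b) σ = -3.84 MPa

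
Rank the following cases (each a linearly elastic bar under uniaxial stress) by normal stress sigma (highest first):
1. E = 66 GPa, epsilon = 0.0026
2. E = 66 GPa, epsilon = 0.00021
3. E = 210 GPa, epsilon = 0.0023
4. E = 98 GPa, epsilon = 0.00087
Model: a linearly elastic bar under uniaxial stress, so sigma = E·epsilon (SI units).
  Case 1: sigma = (6.6 × 10¹⁰) × 0.0026 = 1.716 × 10⁸ Pa = 171.6 MPa
  Case 2: sigma = (6.6 × 10¹⁰) × 0.00021 = 1.386 × 10⁷ Pa = 13.86 MPa
  Case 3: sigma = (2.1 × 10¹¹) × 0.0023 = 4.83 × 10⁸ Pa = 483 MPa
  Case 4: sigma = (9.8 × 10¹⁰) × 0.00087 = 8.526 × 10⁷ Pa = 85.26 MPa
Ordering: 483 MPa (case 3) > 171.6 MPa (case 1) > 85.26 MPa (case 4) > 13.86 MPa (case 2)
Final answer: 3, 1, 4, 2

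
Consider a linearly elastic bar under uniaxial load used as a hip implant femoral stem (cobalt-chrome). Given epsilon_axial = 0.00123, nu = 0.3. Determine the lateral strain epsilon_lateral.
Model: a linearly elastic bar under uniaxial load, so epsilon_lateral = -nu·epsilon_axial.
Substitute:
  epsilon_lateral = -(0.3 × 0.00123)
  epsilon_lateral = -0.000369
Final answer: epsilon_lateral = -0.000369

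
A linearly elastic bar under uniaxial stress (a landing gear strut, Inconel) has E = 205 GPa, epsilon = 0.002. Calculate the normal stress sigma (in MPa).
Model: a linearly elastic bar under uniaxial stress, so sigma = E·epsilon.
Convert to SI units:
  E = 205 GPa = 2.05 × 10¹¹ Pa
Substitute:
  sigma = (2.05 × 10¹¹) × 0.002
  sigma = 4.1 × 10⁸ Pa
Convert: sigma = 4.1 × 10⁸ Pa = 410 MPa
Final answer: sigma = 410 MPa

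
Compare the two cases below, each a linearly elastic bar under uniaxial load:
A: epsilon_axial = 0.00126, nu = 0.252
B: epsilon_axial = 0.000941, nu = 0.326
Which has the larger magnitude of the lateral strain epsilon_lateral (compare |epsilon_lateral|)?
Model: a linearly elastic bar under uniaxial load, so epsilon_lateral = -nu·epsilon_axial (SI units).
  A: epsilon_lateral = -(0.252 × 0.00126) = -0.0003175
  B: epsilon_lateral = -(0.326 × 0.000941) = -0.0003068
|epsilon_lateral|: A = 0.0003175, B = 0.0003068, so A is larger in magnitude.
Final answer: A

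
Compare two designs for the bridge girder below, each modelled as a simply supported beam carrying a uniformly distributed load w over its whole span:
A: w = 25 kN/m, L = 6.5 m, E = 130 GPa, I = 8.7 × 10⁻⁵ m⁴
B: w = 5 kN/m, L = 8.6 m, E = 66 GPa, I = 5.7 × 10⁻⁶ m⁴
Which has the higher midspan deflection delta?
Model: a simply supported beam carrying a uniformly distributed load w over its whole span, so delta = (5·w·L^4) / (384·E·I) (SI units).
  A: delta = (5 × 25000 × 6.5^4) / (384 × (1.3 × 10¹¹) × (8.7 × 10⁻⁵)) = 0.05138 m = 51.38 mm
  B: delta = (5 × 5000 × 8.6^4) / (384 × (6.6 × 10¹⁰) × (5.7 × 10⁻⁶)) = 0.9466 m = 946.6 mm
946.6 mm > 51.38 mm, so B is larger.
Final answer: B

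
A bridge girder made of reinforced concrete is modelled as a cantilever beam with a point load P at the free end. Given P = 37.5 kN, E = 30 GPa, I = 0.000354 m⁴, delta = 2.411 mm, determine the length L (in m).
Model: a cantilever beam with a point load P at the free end, so delta = (P·L^3) / (3·E·I).
Solve for L: L = ((3·delta·E·I) / P)^(1/3).
Convert to SI units:
  P = 37.5 kN = 37500 N
  E = 30 GPa = 3 × 10¹⁰ Pa
  delta = 2.411 mm = 0.002411 m
Substitute:
  L = ((3 × 0.002411 × (3 × 10¹⁰) × 0.000354) / 37500)^(1/3)
  L = 1.27 m
Final answer: L = 1.27 m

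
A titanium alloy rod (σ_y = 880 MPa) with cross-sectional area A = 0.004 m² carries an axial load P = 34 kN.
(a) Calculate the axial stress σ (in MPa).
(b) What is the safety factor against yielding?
(a) Axial stress σ = P/A. Convert P = 34 kN = 34000 N.
  σ = 34000 / 0.004 = 8.5 × 10⁶ Pa = 8.5 MPa
(b) Safety factor SF = σ_y/σ = 880 / 8.5 = 103.5
Final answer: (a) σ = 8.5 MPa, (b) SF = 103.5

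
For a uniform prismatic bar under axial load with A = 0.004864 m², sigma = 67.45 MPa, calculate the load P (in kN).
Model: a uniform prismatic bar under axial load, so sigma = P / A.
Solve for P: P = sigma·A.
Convert to SI units:
  sigma = 67.45 MPa = 6.745 × 10⁷ Pa
Substitute:
  P = (6.745 × 10⁷) × 0.004864
  P = 328100 N
Convert: P = 328100 N = 328.1 kN
Final answer: P = 328.1 kN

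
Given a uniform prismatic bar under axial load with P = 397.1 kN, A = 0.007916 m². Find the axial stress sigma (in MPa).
Model: a uniform prismatic bar under axial load, so sigma = P / A.
Convert to SI units:
  P = 397.1 kN = 397100 N
Substitute:
  sigma = 397100 / 0.007916
  sigma = 5.016 × 10⁷ Pa
Convert: sigma = 5.016 × 10⁷ Pa = 50.16 MPa
Final answer: sigma = 50.16 MPa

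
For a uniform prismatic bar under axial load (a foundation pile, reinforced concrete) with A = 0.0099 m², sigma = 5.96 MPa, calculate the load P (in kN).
Model: a uniform prismatic bar under axial load, so sigma = P / A.
Solve for P: P = sigma·A.
Convert to SI units:
  sigma = 5.96 MPa = 5.96 × 10⁶ Pa
Substitute:
  P = (5.96 × 10⁶) × 0.0099
  P = 59000 N
Convert: P = 59000 N = 59 kN
Final answer: P = 59 kN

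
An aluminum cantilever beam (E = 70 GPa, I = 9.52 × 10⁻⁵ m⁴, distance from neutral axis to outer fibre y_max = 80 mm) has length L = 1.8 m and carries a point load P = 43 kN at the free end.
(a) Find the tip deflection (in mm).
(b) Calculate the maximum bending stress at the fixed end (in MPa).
(a) Tip deflection of a cantilever with an end point load: δ = P·L^3 / (3·E·I). Convert P = 43 kN = 43000 N, E = 70 GPa = 7 × 10¹⁰ Pa.
  δ = (43000 × 1.8^3) / (3 × (7 × 10¹⁰) × (9.52 × 10⁻⁵)) = 0.01254 m = 12.54 mm
(b) Maximum bending moment at the fixed end: M = P·L = 43000 × 1.8 = 77400 N·m. Convert y_max = 80 mm = 0.08 m.
  σ = M·y_max / I = (77400 × 0.08) / (9.52 × 10⁻⁵) = 6.504 × 10⁷ Pa = 65.04 MPa
Final answer: (a) δ = 12.54 mm, (b) σ = 65.04 MPa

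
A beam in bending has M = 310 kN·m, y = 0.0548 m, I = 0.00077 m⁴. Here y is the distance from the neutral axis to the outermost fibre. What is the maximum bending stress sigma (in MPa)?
Model: a beam in bending, so sigma = (M·y) / I.
Convert to SI units:
  M = 310 kN·m = 310000 N·m
Substitute:
  sigma = (310000 × 0.0548) / 0.00077
  sigma = 2.206 × 10⁷ Pa
Convert: sigma = 2.206 × 10⁷ Pa = 22.06 MPa
Final answer: sigma = 22.06 MPa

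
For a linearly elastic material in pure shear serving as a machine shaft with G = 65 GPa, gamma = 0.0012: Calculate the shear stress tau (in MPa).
Model: a linearly elastic material in pure shear, so tau = G·gamma.
Convert to SI units:
  G = 65 GPa = 6.5 × 10¹⁰ Pa
Substitute:
  tau = (6.5 × 10¹⁰) × 0.0012
  tau = 7.8 × 10⁷ Pa
Convert: tau = 7.8 × 10⁷ Pa = 78 MPa
Final answer: tau = 78 MPa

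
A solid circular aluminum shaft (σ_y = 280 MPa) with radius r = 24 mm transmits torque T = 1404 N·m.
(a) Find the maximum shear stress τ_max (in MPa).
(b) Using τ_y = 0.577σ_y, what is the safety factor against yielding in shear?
(a) For a solid circular shaft, τ_max = T·r/J with J = π·r^4/2, i.e. τ_max = 2·T / (π·r^3). Convert r = 24 mm = 0.024 m.
  τ_max = (2 × 1404) / (π × 0.024^3) = 6.466 × 10⁷ Pa = 64.66 MPa
(b) τ_y = 0.577 × 280 = 161.56 MPa
  SF = τ_y/τ_max = 161.56 / 64.66 = 2.499
Final answer: (a) τ_max = 64.66 MPa, (b) SF = 2.499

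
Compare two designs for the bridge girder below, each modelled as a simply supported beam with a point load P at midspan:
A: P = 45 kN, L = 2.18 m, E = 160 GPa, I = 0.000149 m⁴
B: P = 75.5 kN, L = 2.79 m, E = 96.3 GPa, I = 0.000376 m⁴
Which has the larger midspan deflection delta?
Model: a simply supported beam with a point load P at midspan, so delta = (P·L^3) / (48·E·I) (SI units).
  A: delta = (45000 × 2.18^3) / (48 × (1.6 × 10¹¹) × 0.000149) = 0.0004074 m = 0.4074 mm
  B: delta = (75500 × 2.79^3) / (48 × (9.63 × 10¹⁰) × 0.000376) = 0.0009434 m = 0.9434 mm
0.9434 mm > 0.4074 mm, so B is larger.
Final answer: B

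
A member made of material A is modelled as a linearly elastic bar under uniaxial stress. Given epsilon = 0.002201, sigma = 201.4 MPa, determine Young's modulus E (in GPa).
Model: a linearly elastic bar under uniaxial stress, so sigma = E·epsilon.
Solve for E: E = sigma / epsilon.
Convert to SI units:
  sigma = 201.4 MPa = 2.014 × 10⁸ Pa
Substitute:
  E = (2.014 × 10⁸) / 0.002201
  E = 9.15 × 10¹⁰ Pa
Convert: E = 9.15 × 10¹⁰ Pa = 91.5 GPa
Final answer: E = 91.5 GPa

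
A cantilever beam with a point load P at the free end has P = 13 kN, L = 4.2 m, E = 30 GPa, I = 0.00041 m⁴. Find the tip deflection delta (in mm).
Model: a cantilever beam with a point load P at the free end, so delta = (P·L^3) / (3·E·I).
Convert to SI units:
  P = 13 kN = 13000 N
  E = 30 GPa = 3 × 10¹⁰ Pa
Substitute:
  delta = (13000 × 4.2^3) / (3 × (3 × 10¹⁰) × 0.00041)
  delta = 0.0261 m
Convert: delta = 0.0261 m = 26.1 mm
Final answer: delta = 26.1 mm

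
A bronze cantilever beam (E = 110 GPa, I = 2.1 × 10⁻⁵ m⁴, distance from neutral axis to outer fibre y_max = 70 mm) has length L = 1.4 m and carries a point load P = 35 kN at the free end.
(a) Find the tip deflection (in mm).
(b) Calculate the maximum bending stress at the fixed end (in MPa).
(a) Tip deflection of a cantilever with an end point load: δ = P·L^3 / (3·E·I). Convert P = 35 kN = 35000 N, E = 110 GPa = 1.1 × 10¹¹ Pa.
  δ = (35000 × 1.4^3) / (3 × (1.1 × 10¹¹) × (2.1 × 10⁻⁵)) = 0.01386 m = 13.86 mm
(b) Maximum bending moment at the fixed end: M = P·L = 35000 × 1.4 = 49000 N·m. Convert y_max = 70 mm = 0.07 m.
  σ = M·y_max / I = (49000 × 0.07) / (2.1 × 10⁻⁵) = 1.633 × 10⁸ Pa = 163.3 MPa
Final answer: (a) δ = 13.86 mm, (b) σ = 163.3 MPa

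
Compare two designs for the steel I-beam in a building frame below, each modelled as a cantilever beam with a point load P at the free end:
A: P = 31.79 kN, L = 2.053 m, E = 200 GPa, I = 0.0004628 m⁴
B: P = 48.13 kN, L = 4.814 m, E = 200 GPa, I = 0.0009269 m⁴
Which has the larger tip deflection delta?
Model: a cantilever beam with a point load P at the free end, so delta = (P·L^3) / (3·E·I) (SI units).
  A: delta = (31790 × 2.053^3) / (3 × (2 × 10¹¹) × 0.0004628) = 0.0009906 m = 0.9906 mm
  B: delta = (48130 × 4.814^3) / (3 × (2 × 10¹¹) × 0.0009269) = 0.009655 m = 9.655 mm
9.655 mm > 0.9906 mm, so B is larger.
Final answer: B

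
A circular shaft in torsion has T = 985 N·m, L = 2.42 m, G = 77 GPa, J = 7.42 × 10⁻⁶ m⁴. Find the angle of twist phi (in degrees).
Model: a circular shaft in torsion, so phi = (T·L) / (G·J).
Convert to SI units:
  G = 77 GPa = 7.7 × 10¹⁰ Pa
Substitute:
  phi = (985 × 2.42) / ((7.7 × 10¹⁰) × (7.42 × 10⁻⁶))
  phi = 0.004172 rad
Convert to degrees: phi = 0.004172 × 180/π = 0.239°
Final answer: phi = 0.239°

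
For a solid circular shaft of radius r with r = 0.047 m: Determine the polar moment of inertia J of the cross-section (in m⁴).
Model: a solid circular shaft of radius r, so J = (π·r^4) / 2.
Substitute:
  J = (π × 0.047^4) / 2
  J = 7.665 × 10⁻⁶ m⁴
Final answer: J = 7.665 × 10⁻⁶ m⁴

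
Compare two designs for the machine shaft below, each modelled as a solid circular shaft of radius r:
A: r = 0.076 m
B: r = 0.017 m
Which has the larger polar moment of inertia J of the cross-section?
Model: a solid circular shaft of radius r, so J = (π·r^4) / 2 (SI units).
  A: J = (π × 0.076^4) / 2 = 5.241 × 10⁻⁵ m⁴
  B: J = (π × 0.017^4) / 2 = 1.312 × 10⁻⁷ m⁴
5.241 × 10⁻⁵ m⁴ > 1.312 × 10⁻⁷ m⁴, so A is larger.
Final answer: A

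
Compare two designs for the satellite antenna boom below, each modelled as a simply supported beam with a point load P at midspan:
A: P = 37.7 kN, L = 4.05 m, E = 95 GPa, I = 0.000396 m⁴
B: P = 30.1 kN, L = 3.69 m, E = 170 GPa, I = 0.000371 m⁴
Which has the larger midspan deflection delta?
Model: a simply supported beam with a point load P at midspan, so delta = (P·L^3) / (48·E·I) (SI units).
  A: delta = (37700 × 4.05^3) / (48 × (9.5 × 10¹⁰) × 0.000396) = 0.001387 m = 1.387 mm
  B: delta = (30100 × 3.69^3) / (48 × (1.7 × 10¹¹) × 0.000371) = 0.0004996 m = 0.4996 mm
1.387 mm > 0.4996 mm, so A is larger.
Final answer: A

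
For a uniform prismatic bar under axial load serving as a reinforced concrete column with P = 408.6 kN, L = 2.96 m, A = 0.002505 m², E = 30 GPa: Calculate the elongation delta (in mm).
Model: a uniform prismatic bar under axial load, so delta = (P·L) / (A·E).
Convert to SI units:
  P = 408.6 kN = 408600 N
  E = 30 GPa = 3 × 10¹⁰ Pa
Substitute:
  delta = (408600 × 2.96) / (0.002505 × (3 × 10¹⁰))
  delta = 0.01609 m
Convert: delta = 0.01609 m = 16.09 mm
Final answer: delta = 16.09 mm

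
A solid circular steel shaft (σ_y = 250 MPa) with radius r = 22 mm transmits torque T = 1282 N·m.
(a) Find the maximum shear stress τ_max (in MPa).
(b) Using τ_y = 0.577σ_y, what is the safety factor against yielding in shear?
(a) For a solid circular shaft, τ_max = T·r/J with J = π·r^4/2, i.e. τ_max = 2·T / (π·r^3). Convert r = 22 mm = 0.022 m.
  τ_max = (2 × 1282) / (π × 0.022^3) = 7.665 × 10⁷ Pa = 76.65 MPa
(b) τ_y = 0.577 × 250 = 144.25 MPa
  SF = τ_y/τ_max = 144.25 / 76.65 = 1.882
Final answer: (a) τ_max = 76.65 MPa, (b) SF = 1.882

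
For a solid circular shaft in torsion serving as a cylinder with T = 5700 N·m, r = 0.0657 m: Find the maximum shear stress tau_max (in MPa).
Model: a solid circular shaft in torsion, so tau_max = (2·T) / (π·r^3).
Substitute:
  tau_max = (2 × 5700) / (π × 0.0657^3)
  tau_max = 1.28 × 10⁷ Pa
Convert: tau_max = 1.28 × 10⁷ Pa = 12.8 MPa
Final answer: tau_max = 12.8 MPa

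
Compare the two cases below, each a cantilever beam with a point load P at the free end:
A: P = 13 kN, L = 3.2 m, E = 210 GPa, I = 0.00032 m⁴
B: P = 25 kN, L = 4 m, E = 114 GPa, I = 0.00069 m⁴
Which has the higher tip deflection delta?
Model: a cantilever beam with a point load P at the free end, so delta = (P·L^3) / (3·E·I) (SI units).
  A: delta = (13000 × 3.2^3) / (3 × (2.1 × 10¹¹) × 0.00032) = 0.002113 m = 2.113 mm
  B: delta = (25000 × 4^3) / (3 × (1.14 × 10¹¹) × 0.00069) = 0.00678 m = 6.78 mm
6.78 mm > 2.113 mm, so B is larger.
Final answer: B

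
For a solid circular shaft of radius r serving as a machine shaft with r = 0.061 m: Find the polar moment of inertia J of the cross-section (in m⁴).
Model: a solid circular shaft of radius r, so J = (π·r^4) / 2.
Substitute:
  J = (π × 0.061^4) / 2
  J = 2.175 × 10⁻⁵ m⁴
Final answer: J = 2.175 × 10⁻⁵ m⁴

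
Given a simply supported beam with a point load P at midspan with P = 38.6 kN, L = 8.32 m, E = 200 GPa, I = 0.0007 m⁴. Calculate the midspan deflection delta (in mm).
Model: a simply supported beam with a point load P at midspan, so delta = (P·L^3) / (48·E·I).
Convert to SI units:
  P = 38.6 kN = 38600 N
  E = 200 GPa = 2 × 10¹¹ Pa
Substitute:
  delta = (38600 × 8.32^3) / (48 × (2 × 10¹¹) × 0.0007)
  delta = 0.003308 m
Convert: delta = 0.003308 m = 3.308 mm
Final answer: delta = 3.308 mm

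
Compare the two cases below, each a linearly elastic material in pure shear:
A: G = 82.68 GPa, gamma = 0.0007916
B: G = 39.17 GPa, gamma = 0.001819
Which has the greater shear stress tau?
Model: a linearly elastic material in pure shear, so tau = G·gamma (SI units).
  A: tau = (8.268 × 10¹⁰) × 0.0007916 = 6.545 × 10⁷ Pa = 65.45 MPa
  B: tau = (3.917 × 10¹⁰) × 0.001819 = 7.125 × 10⁷ Pa = 71.25 MPa
71.25 MPa > 65.45 MPa, so B is larger.
Final answer: B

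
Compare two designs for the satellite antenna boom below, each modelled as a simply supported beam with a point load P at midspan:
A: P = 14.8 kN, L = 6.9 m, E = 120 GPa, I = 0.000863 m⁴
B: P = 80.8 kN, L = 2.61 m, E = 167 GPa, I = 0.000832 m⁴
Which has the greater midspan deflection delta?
Model: a simply supported beam with a point load P at midspan, so delta = (P·L^3) / (48·E·I) (SI units).
  A: delta = (14800 × 6.9^3) / (48 × (1.2 × 10¹¹) × 0.000863) = 0.0009781 m = 0.9781 mm
  B: delta = (80800 × 2.61^3) / (48 × (1.67 × 10¹¹) × 0.000832) = 0.0002154 m = 0.2154 mm
0.9781 mm > 0.2154 mm, so A is larger.
Final answer: A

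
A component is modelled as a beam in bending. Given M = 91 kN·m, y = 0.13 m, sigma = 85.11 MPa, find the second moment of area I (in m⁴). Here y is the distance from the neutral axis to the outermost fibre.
Model: a beam in bending, so sigma = (M·y) / I.
Solve for I: I = (M·y) / sigma.
Convert to SI units:
  M = 91 kN·m = 91000 N·m
  sigma = 85.11 MPa = 8.511 × 10⁷ Pa
Substitute:
  I = (91000 × 0.13) / (8.511 × 10⁷)
  I = 0.000139 m⁴
Final answer: I = 0.000139 m⁴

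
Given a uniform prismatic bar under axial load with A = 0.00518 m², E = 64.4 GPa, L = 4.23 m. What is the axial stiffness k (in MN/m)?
Model: a uniform prismatic bar under axial load, so k = (A·E) / L.
Convert to SI units:
  E = 64.4 GPa = 6.44 × 10¹⁰ Pa
Substitute:
  k = (0.00518 × (6.44 × 10¹⁰)) / 4.23
  k = 7.886 × 10⁷ N/m
Convert: k = 7.886 × 10⁷ N/m = 78.86 MN/m
Final answer: k = 78.86 MN/m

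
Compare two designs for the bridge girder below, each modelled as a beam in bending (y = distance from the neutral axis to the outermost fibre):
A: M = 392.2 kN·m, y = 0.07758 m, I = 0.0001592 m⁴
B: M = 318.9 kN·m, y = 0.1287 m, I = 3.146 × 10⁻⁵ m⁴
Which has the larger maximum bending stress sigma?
Model: a beam in bending (y = distance from the neutral axis to the outermost fibre), so sigma = (M·y) / I (SI units).
  A: sigma = (392200 × 0.07758) / 0.0001592 = 1.911 × 10⁸ Pa = 191.1 MPa
  B: sigma = (318900 × 0.1287) / (3.146 × 10⁻⁵) = 1.305 × 10⁹ Pa = 1305 MPa
1305 MPa > 191.1 MPa, so B is larger.
Final answer: B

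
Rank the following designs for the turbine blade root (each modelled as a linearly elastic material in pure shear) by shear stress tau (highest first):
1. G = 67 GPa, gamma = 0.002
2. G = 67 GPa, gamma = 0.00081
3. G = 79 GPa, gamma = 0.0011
Model: a linearly elastic material in pure shear, so tau = G·gamma (SI units).
  Case 1: tau = (6.7 × 10¹⁰) × 0.002 = 1.34 × 10⁸ Pa = 134 MPa
  Case 2: tau = (6.7 × 10¹⁰) × 0.00081 = 5.427 × 10⁷ Pa = 54.27 MPa
  Case 3: tau = (7.9 × 10¹⁰) × 0.0011 = 8.69 × 10⁷ Pa = 86.9 MPa
Ordering: 134 MPa (case 1) > 86.9 MPa (case 3) > 54.27 MPa (case 2)
Final answer: 1, 3, 2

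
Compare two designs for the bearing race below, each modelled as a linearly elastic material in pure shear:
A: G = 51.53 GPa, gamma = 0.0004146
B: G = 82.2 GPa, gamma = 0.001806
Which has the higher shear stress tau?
Model: a linearly elastic material in pure shear, so tau = G·gamma (SI units).
  A: tau = (5.153 × 10¹⁰) × 0.0004146 = 2.136 × 10⁷ Pa = 21.36 MPa
  B: tau = (8.22 × 10¹⁰) × 0.001806 = 1.485 × 10⁸ Pa = 148.5 MPa
148.5 MPa > 21.36 MPa, so B is larger.
Final answer: B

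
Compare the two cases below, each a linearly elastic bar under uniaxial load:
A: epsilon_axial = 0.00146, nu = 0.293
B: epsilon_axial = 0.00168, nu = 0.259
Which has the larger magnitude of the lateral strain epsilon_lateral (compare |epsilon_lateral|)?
Model: a linearly elastic bar under uniaxial load, so epsilon_lateral = -nu·epsilon_axial (SI units).
  A: epsilon_lateral = -(0.293 × 0.00146) = -0.0004278
  B: epsilon_lateral = -(0.259 × 0.00168) = -0.0004351
|epsilon_lateral|: A = 0.0004278, B = 0.0004351, so B is larger in magnitude.
Final answer: B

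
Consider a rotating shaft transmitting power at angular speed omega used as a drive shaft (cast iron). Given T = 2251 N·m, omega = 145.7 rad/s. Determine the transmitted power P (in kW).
Model: a rotating shaft transmitting power at angular speed omega, so P = T·omega.
Substitute:
  P = 2251 × 145.7
  P = 328000 W
Convert: P = 328000 W = 328 kW
Final answer: P = 328 kW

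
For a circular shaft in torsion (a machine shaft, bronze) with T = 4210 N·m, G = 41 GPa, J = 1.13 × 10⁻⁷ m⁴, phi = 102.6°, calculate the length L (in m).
Model: a circular shaft in torsion, so phi = (T·L) / (G·J).
Solve for L: L = (phi·G·J) / T.
Convert to SI units:
  G = 41 GPa = 4.1 × 10¹⁰ Pa
  phi = 102.6° = 1.791 rad
Substitute:
  L = (1.791 × (4.1 × 10¹⁰) × (1.13 × 10⁻⁷)) / 4210
  L = 1.971 m
Final answer: L = 1.971 m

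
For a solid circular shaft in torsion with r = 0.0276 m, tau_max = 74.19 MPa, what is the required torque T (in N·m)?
Model: a solid circular shaft in torsion, so tau_max = (2·T) / (π·r^3).
Solve for T: T = (π·tau_max·r^3) / 2.
Convert to SI units:
  tau_max = 74.19 MPa = 7.419 × 10⁷ Pa
Substitute:
  T = (π × (7.419 × 10⁷) × 0.0276^3) / 2
  T = 2450 N·m
Final answer: T = 2450 N·m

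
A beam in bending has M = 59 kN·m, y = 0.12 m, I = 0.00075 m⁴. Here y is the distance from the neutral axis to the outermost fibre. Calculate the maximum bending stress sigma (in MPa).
Model: a beam in bending, so sigma = (M·y) / I.
Convert to SI units:
  M = 59 kN·m = 59000 N·m
Substitute:
  sigma = (59000 × 0.12) / 0.00075
  sigma = 9.44 × 10⁶ Pa
Convert: sigma = 9.44 × 10⁶ Pa = 9.44 MPa
Final answer: sigma = 9.44 MPa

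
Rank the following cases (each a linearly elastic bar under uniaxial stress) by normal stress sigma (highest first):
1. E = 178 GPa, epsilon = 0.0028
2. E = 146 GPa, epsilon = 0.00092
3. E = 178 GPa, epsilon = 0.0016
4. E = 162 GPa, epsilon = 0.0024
Model: a linearly elastic bar under uniaxial stress, so sigma = E·epsilon (SI units).
  Case 1: sigma = (1.78 × 10¹¹) × 0.0028 = 4.984 × 10⁸ Pa = 498.4 MPa
  Case 2: sigma = (1.46 × 10¹¹) × 0.00092 = 1.343 × 10⁸ Pa = 134.3 MPa
  Case 3: sigma = (1.78 × 10¹¹) × 0.0016 = 2.848 × 10⁸ Pa = 284.8 MPa
  Case 4: sigma = (1.62 × 10¹¹) × 0.0024 = 3.888 × 10⁸ Pa = 388.8 MPa
Ordering: 498.4 MPa (case 1) > 388.8 MPa (case 4) > 284.8 MPa (case 3) > 134.3 MPa (case 2)
Final answer: 1, 4, 3, 2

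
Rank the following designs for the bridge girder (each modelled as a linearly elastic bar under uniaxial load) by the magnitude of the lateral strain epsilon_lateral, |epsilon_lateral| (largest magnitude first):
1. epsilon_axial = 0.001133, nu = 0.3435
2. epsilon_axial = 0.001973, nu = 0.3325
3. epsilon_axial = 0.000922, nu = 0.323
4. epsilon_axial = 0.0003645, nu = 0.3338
Model: a linearly elastic bar under uniaxial load, so epsilon_lateral = -nu·epsilon_axial (SI units).
  Case 1: epsilon_lateral = -(0.3435 × 0.001133) = -0.0003892
  Case 2: epsilon_lateral = -(0.3325 × 0.001973) = -0.000656
  Case 3: epsilon_lateral = -(0.323 × 0.000922) = -0.0002978
  Case 4: epsilon_lateral = -(0.3338 × 0.0003645) = -0.0001217
Ordering by |epsilon_lateral|: 0.000656 (case 2) > 0.0003892 (case 1) > 0.0002978 (case 3) > 0.0001217 (case 4)
Final answer: 2, 1, 3, 4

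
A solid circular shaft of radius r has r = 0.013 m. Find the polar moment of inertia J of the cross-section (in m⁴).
Model: a solid circular shaft of radius r, so J = (π·r^4) / 2.
Substitute:
  J = (π × 0.013^4) / 2
  J = 4.486 × 10⁻⁸ m⁴
Final answer: J = 4.486 × 10⁻⁸ m⁴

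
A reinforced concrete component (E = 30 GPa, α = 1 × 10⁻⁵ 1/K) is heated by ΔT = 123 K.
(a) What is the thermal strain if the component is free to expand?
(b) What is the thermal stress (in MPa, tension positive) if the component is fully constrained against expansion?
(a) Free thermal strain ε_th = α·ΔT = (1 × 10⁻⁵) × 123 = 0.00123
(b) Fully constrained, the expansion is suppressed, so σ = -E·α·ΔT. Convert E = 30 GPa = 3 × 10¹⁰ Pa.
  σ = -(3 × 10¹⁰) × (1 × 10⁻⁵) × 123 = -3.69 × 10⁷ Pa = -36.9 MPa (compressive)
Final answer: (a) ε_th = 0.00123, (b) σ = -36.9 MPa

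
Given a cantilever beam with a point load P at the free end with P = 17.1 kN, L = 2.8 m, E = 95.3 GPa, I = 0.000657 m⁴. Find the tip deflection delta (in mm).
Model: a cantilever beam with a point load P at the free end, so delta = (P·L^3) / (3·E·I).
Convert to SI units:
  P = 17.1 kN = 17100 N
  E = 95.3 GPa = 9.53 × 10¹⁰ Pa
Substitute:
  delta = (17100 × 2.8^3) / (3 × (9.53 × 10¹⁰) × 0.000657)
  delta = 0.001998 m
Convert: delta = 0.001998 m = 1.998 mm
Final answer: delta = 1.998 mm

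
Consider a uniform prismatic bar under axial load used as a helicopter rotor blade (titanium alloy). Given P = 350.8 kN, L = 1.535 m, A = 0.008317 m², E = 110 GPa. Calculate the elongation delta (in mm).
Model: a uniform prismatic bar under axial load, so delta = (P·L) / (A·E).
Convert to SI units:
  P = 350.8 kN = 350800 N
  E = 110 GPa = 1.1 × 10¹¹ Pa
Substitute:
  delta = (350800 × 1.535) / (0.008317 × (1.1 × 10¹¹))
  delta = 0.0005886 m
Convert: delta = 0.0005886 m = 0.5886 mm
Final answer: delta = 0.5886 mm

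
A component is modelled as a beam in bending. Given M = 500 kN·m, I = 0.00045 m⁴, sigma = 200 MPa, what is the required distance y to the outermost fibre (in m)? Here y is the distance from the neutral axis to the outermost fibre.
Model: a beam in bending, so sigma = (M·y) / I.
Solve for y: y = (sigma·I) / M.
Convert to SI units:
  M = 500 kN·m = 500000 N·m
  sigma = 200 MPa = 2 × 10⁸ Pa
Substitute:
  y = ((2 × 10⁸) × 0.00045) / 500000
  y = 0.18 m
Final answer: y = 0.18 m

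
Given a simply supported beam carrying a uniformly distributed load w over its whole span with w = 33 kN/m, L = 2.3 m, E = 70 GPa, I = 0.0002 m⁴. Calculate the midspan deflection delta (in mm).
Model: a simply supported beam carrying a uniformly distributed load w over its whole span, so delta = (5·w·L^4) / (384·E·I).
Convert to SI units:
  w = 33 kN/m = 33000 N/m
  E = 70 GPa = 7 × 10¹⁰ Pa
Substitute:
  delta = (5 × 33000 × 2.3^4) / (384 × (7 × 10¹⁰) × 0.0002)
  delta = 0.0008589 m
Convert: delta = 0.0008589 m = 0.8589 mm
Final answer: delta = 0.8589 mm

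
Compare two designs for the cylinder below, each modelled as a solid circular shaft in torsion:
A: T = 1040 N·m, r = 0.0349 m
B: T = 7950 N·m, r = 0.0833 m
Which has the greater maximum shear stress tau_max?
Model: a solid circular shaft in torsion, so tau_max = (2·T) / (π·r^3) (SI units).
  A: tau_max = (2 × 1040) / (π × 0.0349^3) = 1.558 × 10⁷ Pa = 15.58 MPa
  B: tau_max = (2 × 7950) / (π × 0.0833^3) = 8.756 × 10⁶ Pa = 8.756 MPa
15.58 MPa > 8.756 MPa, so A is larger.
Final answer: A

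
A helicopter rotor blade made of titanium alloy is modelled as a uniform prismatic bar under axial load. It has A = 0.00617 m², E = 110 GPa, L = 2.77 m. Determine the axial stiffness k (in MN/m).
Model: a uniform prismatic bar under axial load, so k = (A·E) / L.
Convert to SI units:
  E = 110 GPa = 1.1 × 10¹¹ Pa
Substitute:
  k = (0.00617 × (1.1 × 10¹¹)) / 2.77
  k = 2.45 × 10⁸ N/m
Convert: k = 2.45 × 10⁸ N/m = 245 MN/m
Final answer: k = 245 MN/m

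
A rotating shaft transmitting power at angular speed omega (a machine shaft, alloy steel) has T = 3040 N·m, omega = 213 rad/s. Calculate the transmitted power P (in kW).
Model: a rotating shaft transmitting power at angular speed omega, so P = T·omega.
Substitute:
  P = 3040 × 213
  P = 647500 W
Convert: P = 647500 W = 647.5 kW
Final answer: P = 647.5 kW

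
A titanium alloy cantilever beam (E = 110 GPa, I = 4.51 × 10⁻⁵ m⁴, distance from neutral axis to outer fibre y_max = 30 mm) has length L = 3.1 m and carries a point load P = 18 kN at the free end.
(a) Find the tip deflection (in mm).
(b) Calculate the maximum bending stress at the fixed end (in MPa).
(a) Tip deflection of a cantilever with an end point load: δ = P·L^3 / (3·E·I). Convert P = 18 kN = 18000 N, E = 110 GPa = 1.1 × 10¹¹ Pa.
  δ = (18000 × 3.1^3) / (3 × (1.1 × 10¹¹) × (4.51 × 10⁻⁵)) = 0.03603 m = 36.03 mm
(b) Maximum bending moment at the fixed end: M = P·L = 18000 × 3.1 = 55800 N·m. Convert y_max = 30 mm = 0.03 m.
  σ = M·y_max / I = (55800 × 0.03) / (4.51 × 10⁻⁵) = 3.712 × 10⁷ Pa = 37.12 MPa
Final answer: (a) δ = 36.03 mm, (b) σ = 37.12 MPa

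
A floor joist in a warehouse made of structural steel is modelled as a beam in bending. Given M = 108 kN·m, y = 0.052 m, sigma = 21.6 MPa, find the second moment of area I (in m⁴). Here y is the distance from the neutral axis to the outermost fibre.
Model: a beam in bending, so sigma = (M·y) / I.
Solve for I: I = (M·y) / sigma.
Convert to SI units:
  M = 108 kN·m = 108000 N·m
  sigma = 21.6 MPa = 2.16 × 10⁷ Pa
Substitute:
  I = (108000 × 0.052) / (2.16 × 10⁷)
  I = 0.00026 m⁴
Final answer: I = 0.00026 m⁴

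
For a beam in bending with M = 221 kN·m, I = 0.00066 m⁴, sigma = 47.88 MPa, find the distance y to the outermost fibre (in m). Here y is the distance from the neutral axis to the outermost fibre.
Model: a beam in bending, so sigma = (M·y) / I.
Solve for y: y = (sigma·I) / M.
Convert to SI units:
  M = 221 kN·m = 221000 N·m
  sigma = 47.88 MPa = 4.788 × 10⁷ Pa
Substitute:
  y = ((4.788 × 10⁷) × 0.00066) / 221000
  y = 0.143 m
Final answer: y = 0.143 m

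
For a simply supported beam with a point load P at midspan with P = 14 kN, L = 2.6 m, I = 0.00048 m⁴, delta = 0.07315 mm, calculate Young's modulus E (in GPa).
Model: a simply supported beam with a point load P at midspan, so delta = (P·L^3) / (48·E·I).
Solve for E: E = (P·L^3) / (48·delta·I).
Convert to SI units:
  P = 14 kN = 14000 N
  delta = 0.07315 mm = 7.315 × 10⁻⁵ m
Substitute:
  E = (14000 × 2.6^3) / (48 × (7.315 × 10⁻⁵) × 0.00048)
  E = 1.46 × 10¹¹ Pa
Convert: E = 1.46 × 10¹¹ Pa = 146 GPa
Final answer: E = 146 GPa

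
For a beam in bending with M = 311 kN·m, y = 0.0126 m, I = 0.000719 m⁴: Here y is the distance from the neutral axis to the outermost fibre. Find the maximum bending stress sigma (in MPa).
Model: a beam in bending, so sigma = (M·y) / I.
Convert to SI units:
  M = 311 kN·m = 311000 N·m
Substitute:
  sigma = (311000 × 0.0126) / 0.000719
  sigma = 5.45 × 10⁶ Pa
Convert: sigma = 5.45 × 10⁶ Pa = 5.45 MPa
Final answer: sigma = 5.45 MPa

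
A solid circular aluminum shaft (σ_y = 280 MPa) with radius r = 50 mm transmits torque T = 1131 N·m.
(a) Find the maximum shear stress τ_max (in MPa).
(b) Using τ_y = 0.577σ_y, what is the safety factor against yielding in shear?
(a) For a solid circular shaft, τ_max = T·r/J with J = π·r^4/2, i.e. τ_max = 2·T / (π·r^3). Convert r = 50 mm = 0.05 m.
  τ_max = (2 × 1131) / (π × 0.05^3) = 5.76 × 10⁶ Pa = 5.76 MPa
(b) τ_y = 0.577 × 280 = 161.56 MPa
  SF = τ_y/τ_max = 161.56 / 5.76 = 28.05
Final answer: (a) τ_max = 5.76 MPa, (b) SF = 28.05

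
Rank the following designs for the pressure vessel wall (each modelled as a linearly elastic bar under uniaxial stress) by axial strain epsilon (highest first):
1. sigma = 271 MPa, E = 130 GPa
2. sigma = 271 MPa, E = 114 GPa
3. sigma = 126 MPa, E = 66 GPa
Model: a linearly elastic bar under uniaxial stress, so epsilon = sigma / E (SI units).
  Case 1: epsilon = (2.71 × 10⁸) / (1.3 × 10¹¹) = 0.002085
  Case 2: epsilon = (2.71 × 10⁸) / (1.14 × 10¹¹) = 0.002377
  Case 3: epsilon = (1.26 × 10⁸) / (6.6 × 10¹⁰) = 0.001909
Ordering: 0.002377 (case 2) > 0.002085 (case 1) > 0.001909 (case 3)
Final answer: 2, 1, 3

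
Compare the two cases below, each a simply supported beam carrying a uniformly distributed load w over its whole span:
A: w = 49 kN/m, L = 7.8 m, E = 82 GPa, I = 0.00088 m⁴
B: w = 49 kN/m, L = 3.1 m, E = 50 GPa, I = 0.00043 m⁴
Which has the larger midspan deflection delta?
Model: a simply supported beam carrying a uniformly distributed load w over its whole span, so delta = (5·w·L^4) / (384·E·I) (SI units).
  A: delta = (5 × 49000 × 7.8^4) / (384 × (8.2 × 10¹⁰) × 0.00088) = 0.03273 m = 32.73 mm
  B: delta = (5 × 49000 × 3.1^4) / (384 × (5 × 10¹⁰) × 0.00043) = 0.002741 m = 2.741 mm
32.73 mm > 2.741 mm, so A is larger.
Final answer: A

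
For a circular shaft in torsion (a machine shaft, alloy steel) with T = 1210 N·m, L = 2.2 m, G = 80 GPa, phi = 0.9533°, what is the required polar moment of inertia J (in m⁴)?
Model: a circular shaft in torsion, so phi = (T·L) / (G·J).
Solve for J: J = (T·L) / (phi·G).
Convert to SI units:
  G = 80 GPa = 8 × 10¹⁰ Pa
  phi = 0.9533° = 0.01664 rad
Substitute:
  J = (1210 × 2.2) / (0.01664 × (8 × 10¹⁰))
  J = 2 × 10⁻⁶ m⁴
Final answer: J = 2 × 10⁻⁶ m⁴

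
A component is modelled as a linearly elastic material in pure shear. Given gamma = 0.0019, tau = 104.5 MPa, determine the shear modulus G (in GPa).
Model: a linearly elastic material in pure shear, so tau = G·gamma.
Solve for G: G = tau / gamma.
Convert to SI units:
  tau = 104.5 MPa = 1.045 × 10⁸ Pa
Substitute:
  G = (1.045 × 10⁸) / 0.0019
  G = 5.5 × 10¹⁰ Pa
Convert: G = 5.5 × 10¹⁰ Pa = 55 GPa
Final answer: G = 55 GPa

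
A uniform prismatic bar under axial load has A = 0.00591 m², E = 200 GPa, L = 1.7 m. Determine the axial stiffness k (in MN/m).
Model: a uniform prismatic bar under axial load, so k = (A·E) / L.
Convert to SI units:
  E = 200 GPa = 2 × 10¹¹ Pa
Substitute:
  k = (0.00591 × (2 × 10¹¹)) / 1.7
  k = 6.953 × 10⁸ N/m
Convert: k = 6.953 × 10⁸ N/m = 695.3 MN/m
Final answer: k = 695.3 MN/m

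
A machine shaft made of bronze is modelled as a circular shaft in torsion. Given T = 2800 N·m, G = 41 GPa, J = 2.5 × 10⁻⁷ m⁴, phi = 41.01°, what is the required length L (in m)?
Model: a circular shaft in torsion, so phi = (T·L) / (G·J).
Solve for L: L = (phi·G·J) / T.
Convert to SI units:
  G = 41 GPa = 4.1 × 10¹⁰ Pa
  phi = 41.01° = 0.7158 rad
Substitute:
  L = (0.7158 × (4.1 × 10¹⁰) × (2.5 × 10⁻⁷)) / 2800
  L = 2.62 m
Final answer: L = 2.62 m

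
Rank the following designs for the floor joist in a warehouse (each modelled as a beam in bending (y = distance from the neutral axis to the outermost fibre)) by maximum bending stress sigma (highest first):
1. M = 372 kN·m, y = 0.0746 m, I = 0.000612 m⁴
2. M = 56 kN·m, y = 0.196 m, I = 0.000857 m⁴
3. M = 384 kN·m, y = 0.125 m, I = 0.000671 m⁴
Model: a beam in bending (y = distance from the neutral axis to the outermost fibre), so sigma = (M·y) / I (SI units).
  Case 1: sigma = (372000 × 0.0746) / 0.000612 = 4.535 × 10⁷ Pa = 45.35 MPa
  Case 2: sigma = (56000 × 0.196) / 0.000857 = 1.281 × 10⁷ Pa = 12.81 MPa
  Case 3: sigma = (384000 × 0.125) / 0.000671 = 7.154 × 10⁷ Pa = 71.54 MPa
Ordering: 71.54 MPa (case 3) > 45.35 MPa (case 1) > 12.81 MPa (case 2)
Final answer: 3, 1, 2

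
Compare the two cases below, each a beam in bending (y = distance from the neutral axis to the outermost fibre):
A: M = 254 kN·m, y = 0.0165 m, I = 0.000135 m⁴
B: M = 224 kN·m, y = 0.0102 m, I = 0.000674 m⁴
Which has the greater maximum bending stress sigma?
Model: a beam in bending (y = distance from the neutral axis to the outermost fibre), so sigma = (M·y) / I (SI units).
  A: sigma = (254000 × 0.0165) / 0.000135 = 3.104 × 10⁷ Pa = 31.04 MPa
  B: sigma = (224000 × 0.0102) / 0.000674 = 3.39 × 10⁶ Pa = 3.39 MPa
31.04 MPa > 3.39 MPa, so A is larger.
Final answer: A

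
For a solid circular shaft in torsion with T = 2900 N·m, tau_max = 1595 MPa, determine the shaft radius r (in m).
Model: a solid circular shaft in torsion, so tau_max = (2·T) / (π·r^3).
Solve for r: r = ((2·T) / (π·tau_max))^(1/3).
Convert to SI units:
  tau_max = 1595 MPa = 1.595 × 10⁹ Pa
Substitute:
  r = ((2 × 2900) / (π × (1.595 × 10⁹)))^(1/3)
  r = 0.0105 m
Final answer: r = 0.0105 m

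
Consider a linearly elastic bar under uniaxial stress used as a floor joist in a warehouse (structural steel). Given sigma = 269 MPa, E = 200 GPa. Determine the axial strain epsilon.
Model: a linearly elastic bar under uniaxial stress, so epsilon = sigma / E.
Convert to SI units:
  sigma = 269 MPa = 2.69 × 10⁸ Pa
  E = 200 GPa = 2 × 10¹¹ Pa
Substitute:
  epsilon = (2.69 × 10⁸) / (2 × 10¹¹)
  epsilon = 0.001345
Final answer: epsilon = 0.001345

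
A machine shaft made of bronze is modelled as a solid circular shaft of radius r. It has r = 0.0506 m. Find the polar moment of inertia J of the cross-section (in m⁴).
Model: a solid circular shaft of radius r, so J = (π·r^4) / 2.
Substitute:
  J = (π × 0.0506^4) / 2
  J = 1.03 × 10⁻⁵ m⁴
Final answer: J = 1.03 × 10⁻⁵ m⁴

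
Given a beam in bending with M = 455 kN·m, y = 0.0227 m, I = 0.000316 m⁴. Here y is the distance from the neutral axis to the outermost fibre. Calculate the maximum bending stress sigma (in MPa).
Model: a beam in bending, so sigma = (M·y) / I.
Convert to SI units:
  M = 455 kN·m = 455000 N·m
Substitute:
  sigma = (455000 × 0.0227) / 0.000316
  sigma = 3.269 × 10⁷ Pa
Convert: sigma = 3.269 × 10⁷ Pa = 32.69 MPa
Final answer: sigma = 32.69 MPa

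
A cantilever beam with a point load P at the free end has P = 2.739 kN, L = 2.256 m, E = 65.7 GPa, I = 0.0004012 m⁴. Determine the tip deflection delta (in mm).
Model: a cantilever beam with a point load P at the free end, so delta = (P·L^3) / (3·E·I).
Convert to SI units:
  P = 2.739 kN = 2739 N
  E = 65.7 GPa = 6.57 × 10¹⁰ Pa
Substitute:
  delta = (2739 × 2.256^3) / (3 × (6.57 × 10¹⁰) × 0.0004012)
  delta = 0.0003977 m
Convert: delta = 0.0003977 m = 0.3977 mm
Final answer: delta = 0.3977 mm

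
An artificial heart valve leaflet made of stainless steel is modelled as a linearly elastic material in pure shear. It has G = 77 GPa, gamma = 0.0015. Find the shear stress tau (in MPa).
Model: a linearly elastic material in pure shear, so tau = G·gamma.
Convert to SI units:
  G = 77 GPa = 7.7 × 10¹⁰ Pa
Substitute:
  tau = (7.7 × 10¹⁰) × 0.0015
  tau = 1.155 × 10⁸ Pa
Convert: tau = 1.155 × 10⁸ Pa = 115.5 MPa
Final answer: tau = 115.5 MPa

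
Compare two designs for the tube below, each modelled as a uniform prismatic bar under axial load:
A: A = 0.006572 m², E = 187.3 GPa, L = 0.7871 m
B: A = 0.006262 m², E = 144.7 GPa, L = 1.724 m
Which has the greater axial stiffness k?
Model: a uniform prismatic bar under axial load, so k = (A·E) / L (SI units).
  A: k = (0.006572 × (1.873 × 10¹¹)) / 0.7871 = 1.564 × 10⁹ N/m = 1564 MN/m
  B: k = (0.006262 × (1.447 × 10¹¹)) / 1.724 = 5.256 × 10⁸ N/m = 525.6 MN/m
1564 MN/m > 525.6 MN/m, so A is larger.
Final answer: A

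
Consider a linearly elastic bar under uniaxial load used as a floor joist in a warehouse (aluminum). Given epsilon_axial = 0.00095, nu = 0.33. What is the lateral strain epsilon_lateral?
Model: a linearly elastic bar under uniaxial load, so epsilon_lateral = -nu·epsilon_axial.
Substitute:
  epsilon_lateral = -(0.33 × 0.00095)
  epsilon_lateral = -0.0003135
Final answer: epsilon_lateral = -0.0003135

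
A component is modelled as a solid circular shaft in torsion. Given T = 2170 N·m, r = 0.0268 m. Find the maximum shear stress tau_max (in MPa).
Model: a solid circular shaft in torsion, so tau_max = (2·T) / (π·r^3).
Substitute:
  tau_max = (2 × 2170) / (π × 0.0268^3)
  tau_max = 7.177 × 10⁷ Pa
Convert: tau_max = 7.177 × 10⁷ Pa = 71.77 MPa
Final answer: tau_max = 71.77 MPa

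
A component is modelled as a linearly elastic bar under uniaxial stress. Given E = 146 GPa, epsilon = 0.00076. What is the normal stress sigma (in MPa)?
Model: a linearly elastic bar under uniaxial stress, so sigma = E·epsilon.
Convert to SI units:
  E = 146 GPa = 1.46 × 10¹¹ Pa
Substitute:
  sigma = (1.46 × 10¹¹) × 0.00076
  sigma = 1.11 × 10⁸ Pa
Convert: sigma = 1.11 × 10⁸ Pa = 111 MPa
Final answer: sigma = 111 MPa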